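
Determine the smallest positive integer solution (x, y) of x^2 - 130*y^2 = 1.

(x, y) = (6499, 570)

First expand sqrt(130) as a continued fraction. With x_i = (sqrt(130) + m_i)/d_i and (m_0, d_0) = (0, 1): a_0 = floor(sqrt(130)) = 11, since 11^2 = 121 <= 130 < 144 = 12^2.
Iterate m_{i+1} = d_i*a_i - m_i, d_{i+1} = (130 - m_{i+1}^2)/d_i, a_{i+1} = floor((a_0 + m_{i+1})/d_{i+1}):
  m_1 = 1*11 - 0 = 11, d_1 = (130 - 11^2)/1 = 9/1 = 9, a_1 = floor((11 + 11)/9) = 2.
  m_2 = 9*2 - 11 = 7, d_2 = (130 - 7^2)/9 = 81/9 = 9, a_2 = floor((11 + 7)/9) = 2.
  m_3 = 9*2 - 7 = 11, d_3 = (130 - 11^2)/9 = 9/9 = 1, a_3 = floor((11 + 11)/1) = 22.
  m_4 = 1*22 - 11 = 11, d_4 = (130 - 11^2)/1 = 9/1 = 9: (m_4, d_4) = (m_1, d_1) = (11, 9), so from here the quotients repeat a_1, ..., a_3; the period length is 3.
So sqrt(130) = [11; (2, 2, 22)] with period length k = 3.
k is odd, so (p_{k-1}, q_{k-1}) only solves x^2 - 130y^2 = -1 and the fundamental solution of x^2 - 130y^2 = 1 is (p_{2k-1}, q_{2k-1}) = (p_5, q_5); compute convergents through index 5, running through the period twice.
Convergents (p_i = a_i*p_{i-1} + p_{i-2}, q_i = a_i*q_{i-1} + q_{i-2} with p_{-2}=0, p_{-1}=1, q_{-2}=1, q_{-1}=0):
  i=0: a_0=11, p_0 = 11*1 + 0 = 11, q_0 = 11*0 + 1 = 1.
  i=1: a_1=2, p_1 = 2*11 + 1 = 23, q_1 = 2*1 + 0 = 2.
  i=2: a_2=2, p_2 = 2*23 + 11 = 57, q_2 = 2*2 + 1 = 5.
  i=3: a_3=22, p_3 = 22*57 + 23 = 1277, q_3 = 22*5 + 2 = 112.
  i=4: a_4=2, p_4 = 2*1277 + 57 = 2611, q_4 = 2*112 + 5 = 229.
  i=5: a_5=2, p_5 = 2*2611 + 1277 = 6499, q_5 = 2*229 + 112 = 570.
Indeed p_2^2 - 130*q_2^2 = 3249 - 3250 = -1, not +1.
Check: 6499^2 - 130*570^2 = 42237001 - 42237000 = 1, so (x, y) = (6499, 570) solves the equation, and by the theorem it is the least positive solution.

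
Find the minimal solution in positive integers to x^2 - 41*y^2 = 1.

First expand sqrt(41) as a continued fraction. With x_i = (sqrt(41) + m_i)/d_i and (m_0, d_0) = (0, 1): a_0 = floor(sqrt(41)) = 6, since 6^2 = 36 <= 41 < 49 = 7^2.
Iterate m_{i+1} = d_i*a_i - m_i, d_{i+1} = (41 - m_{i+1}^2)/d_i, a_{i+1} = floor((a_0 + m_{i+1})/d_{i+1}):
  m_1 = 1*6 - 0 = 6, d_1 = (41 - 6^2)/1 = 5/1 = 5, a_1 = floor((6 + 6)/5) = 2.
  m_2 = 5*2 - 6 = 4, d_2 = (41 - 4^2)/5 = 25/5 = 5, a_2 = floor((6 + 4)/5) = 2.
  m_3 = 5*2 - 4 = 6, d_3 = (41 - 6^2)/5 = 5/5 = 1, a_3 = floor((6 + 6)/1) = 12.
  m_4 = 1*12 - 6 = 6, d_4 = (41 - 6^2)/1 = 5/1 = 5: (m_4, d_4) = (m_1, d_1) = (6, 5), so from here the quotients repeat a_1, ..., a_3; the period length is 3.
So sqrt(41) = [6; (2, 2, 12)] with period length k = 3.
k is odd, so (p_{k-1}, q_{k-1}) only solves x^2 - 41y^2 = -1 and the fundamental solution of x^2 - 41y^2 = 1 is (p_{2k-1}, q_{2k-1}) = (p_5, q_5); compute convergents through index 5, running through the period twice.
Convergents (p_i = a_i*p_{i-1} + p_{i-2}, q_i = a_i*q_{i-1} + q_{i-2} with p_{-2}=0, p_{-1}=1, q_{-2}=1, q_{-1}=0):
  i=0: a_0=6, p_0 = 6*1 + 0 = 6, q_0 = 6*0 + 1 = 1.
  i=1: a_1=2, p_1 = 2*6 + 1 = 13, q_1 = 2*1 + 0 = 2.
  i=2: a_2=2, p_2 = 2*13 + 6 = 32, q_2 = 2*2 + 1 = 5.
  i=3: a_3=12, p_3 = 12*32 + 13 = 397, q_3 = 12*5 + 2 = 62.
  i=4: a_4=2, p_4 = 2*397 + 32 = 826, q_4 = 2*62 + 5 = 129.
  i=5: a_5=2, p_5 = 2*826 + 397 = 2049, q_5 = 2*129 + 62 = 320.
Indeed p_2^2 - 41*q_2^2 = 1024 - 1025 = -1, not +1.
Check: 2049^2 - 41*320^2 = 4198401 - 4198400 = 1, so (x, y) = (2049, 320) solves the equation, and by the theorem it is the least positive solution.

(x, y) = (2049, 320)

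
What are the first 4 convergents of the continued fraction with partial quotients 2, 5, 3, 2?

Using the convergent recurrence p_i = a_i*p_{i-1} + p_{i-2}, q_i = a_i*q_{i-1} + q_{i-2} with p_{-2}=0, p_{-1}=1, q_{-2}=1, q_{-1}=0:
  i=0: a_0=2, p_0 = 2*1 + 0 = 2, q_0 = 2*0 + 1 = 1.
  i=1: a_1=5, p_1 = 5*2 + 1 = 11, q_1 = 5*1 + 0 = 5.
  i=2: a_2=3, p_2 = 3*11 + 2 = 35, q_2 = 3*5 + 1 = 16.
  i=3: a_3=2, p_3 = 2*35 + 11 = 81, q_3 = 2*16 + 5 = 37.

2/1, 11/5, 35/16, 81/37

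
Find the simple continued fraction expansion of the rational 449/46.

Run the Euclidean algorithm on 449 and 46; the successive quotients are the partial quotients a_0, a_1, ... (each step inverts the fractional part left over by the previous one):
  449 = 9*46 + 35, so a_0 = 9.
  46 = 1*35 + 11, so a_1 = 1.
  35 = 3*11 + 2, so a_2 = 3.
  11 = 5*2 + 1, so a_3 = 5.
  2 = 2*1 + 0, so a_4 = 2.
The remainder reaches 0 after 5 divisions, so the expansion has 5 partial quotients, read off in order.

[9; 1, 3, 5, 2]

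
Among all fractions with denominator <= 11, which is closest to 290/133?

Expand x = 290/133 as a continued fraction with the Euclidean algorithm:
  290 = 2*133 + 24, so a_0 = 2.
  133 = 5*24 + 13, so a_1 = 5.
  24 = 1*13 + 11, so a_2 = 1.
  13 = 1*11 + 2, so a_3 = 1.
  11 = 5*2 + 1, so a_4 = 5.
  2 = 2*1 + 0, so a_5 = 2.
so x = [2; 5, 1, 1, 5, 2].
Convergents (p_i = a_i*p_{i-1} + p_{i-2}, q_i = a_i*q_{i-1} + q_{i-2} with p_{-2}=0, p_{-1}=1, q_{-2}=1, q_{-1}=0), until the denominator exceeds 11:
  i=0: a_0=2, p_0 = 2*1 + 0 = 2, q_0 = 2*0 + 1 = 1.
  i=1: a_1=5, p_1 = 5*2 + 1 = 11, q_1 = 5*1 + 0 = 5.
  i=2: a_2=1, p_2 = 1*11 + 2 = 13, q_2 = 1*5 + 1 = 6.
  i=3: a_3=1, p_3 = 1*13 + 11 = 24, q_3 = 1*6 + 5 = 11.
  i=4: a_4=5, p_4 = 5*24 + 13 = 133, q_4 = 5*11 + 6 = 61.
q_4 = 61 > 11, so the last convergent with denominator <= 11 is p_3/q_3 = 24/11.
The closest fraction with denominator <= 11 is either p_3/q_3 or the intermediate fraction (k*p_3 + p_2)/(k*q_3 + q_2) with the largest k >= 1 whose denominator stays <= 11; these approach x as k grows, and every other convergent or intermediate fraction in range is farther away.
Largest k: floor((11 - q_2)/q_3) = floor((11 - 6)/11) = 0.
Since k = 0, no intermediate fraction beyond p_3/q_3 has denominator <= 11, so the convergent 24/11 is the closest (its error is |290*11 - 24*133|/(133*11) = 2/1463).

24/11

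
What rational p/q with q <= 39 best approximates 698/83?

185/22

Expand x = 698/83 as a continued fraction with the Euclidean algorithm:
  698 = 8*83 + 34, so a_0 = 8.
  83 = 2*34 + 15, so a_1 = 2.
  34 = 2*15 + 4, so a_2 = 2.
  15 = 3*4 + 3, so a_3 = 3.
  4 = 1*3 + 1, so a_4 = 1.
  3 = 3*1 + 0, so a_5 = 3.
so x = [8; 2, 2, 3, 1, 3].
Convergents (p_i = a_i*p_{i-1} + p_{i-2}, q_i = a_i*q_{i-1} + q_{i-2} with p_{-2}=0, p_{-1}=1, q_{-2}=1, q_{-1}=0), until the denominator exceeds 39:
  i=0: a_0=8, p_0 = 8*1 + 0 = 8, q_0 = 8*0 + 1 = 1.
  i=1: a_1=2, p_1 = 2*8 + 1 = 17, q_1 = 2*1 + 0 = 2.
  i=2: a_2=2, p_2 = 2*17 + 8 = 42, q_2 = 2*2 + 1 = 5.
  i=3: a_3=3, p_3 = 3*42 + 17 = 143, q_3 = 3*5 + 2 = 17.
  i=4: a_4=1, p_4 = 1*143 + 42 = 185, q_4 = 1*17 + 5 = 22.
  i=5: a_5=3, p_5 = 3*185 + 143 = 698, q_5 = 3*22 + 17 = 83.
q_5 = 83 > 39, so the last convergent with denominator <= 39 is p_4/q_4 = 185/22.
The closest fraction with denominator <= 39 is either p_4/q_4 or the intermediate fraction (k*p_4 + p_3)/(k*q_4 + q_3) with the largest k >= 1 whose denominator stays <= 39; these approach x as k grows, and every other convergent or intermediate fraction in range is farther away.
Largest k: floor((39 - q_3)/q_4) = floor((39 - 17)/22) = 1.
That gives (1*185 + 143)/(1*22 + 17) = 328/39.
Compare the errors: |x - 185/22| = |698*22 - 185*83|/(83*22) = 1/1826, and |x - 328/39| = |698*39 - 328*83|/(83*39) = 2/3237.
Cross-multiplying, 1*3237 = 3237 < 3652 = 2*1826, so 1/1826 is smaller: the convergent 185/22 is closer to x than 328/39.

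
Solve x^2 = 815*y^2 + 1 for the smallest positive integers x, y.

(x, y) = (156644, 5487)

First expand sqrt(815) as a continued fraction. With x_i = (sqrt(815) + m_i)/d_i and (m_0, d_0) = (0, 1): a_0 = floor(sqrt(815)) = 28, since 28^2 = 784 <= 815 < 841 = 29^2.
Iterate m_{i+1} = d_i*a_i - m_i, d_{i+1} = (815 - m_{i+1}^2)/d_i, a_{i+1} = floor((a_0 + m_{i+1})/d_{i+1}):
  m_1 = 1*28 - 0 = 28, d_1 = (815 - 28^2)/1 = 31/1 = 31, a_1 = floor((28 + 28)/31) = 1.
  m_2 = 31*1 - 28 = 3, d_2 = (815 - 3^2)/31 = 806/31 = 26, a_2 = floor((28 + 3)/26) = 1.
  m_3 = 26*1 - 3 = 23, d_3 = (815 - 23^2)/26 = 286/26 = 11, a_3 = floor((28 + 23)/11) = 4.
  m_4 = 11*4 - 23 = 21, d_4 = (815 - 21^2)/11 = 374/11 = 34, a_4 = floor((28 + 21)/34) = 1.
  m_5 = 34*1 - 21 = 13, d_5 = (815 - 13^2)/34 = 646/34 = 19, a_5 = floor((28 + 13)/19) = 2.
  m_6 = 19*2 - 13 = 25, d_6 = (815 - 25^2)/19 = 190/19 = 10, a_6 = floor((28 + 25)/10) = 5.
  m_7 = 10*5 - 25 = 25, d_7 = (815 - 25^2)/10 = 190/10 = 19, a_7 = floor((28 + 25)/19) = 2.
  m_8 = 19*2 - 25 = 13, d_8 = (815 - 13^2)/19 = 646/19 = 34, a_8 = floor((28 + 13)/34) = 1.
  m_9 = 34*1 - 13 = 21, d_9 = (815 - 21^2)/34 = 374/34 = 11, a_9 = floor((28 + 21)/11) = 4.
  m_10 = 11*4 - 21 = 23, d_10 = (815 - 23^2)/11 = 286/11 = 26, a_10 = floor((28 + 23)/26) = 1.
  m_11 = 26*1 - 23 = 3, d_11 = (815 - 3^2)/26 = 806/26 = 31, a_11 = floor((28 + 3)/31) = 1.
  m_12 = 31*1 - 3 = 28, d_12 = (815 - 28^2)/31 = 31/31 = 1, a_12 = floor((28 + 28)/1) = 56.
  m_13 = 1*56 - 28 = 28, d_13 = (815 - 28^2)/1 = 31/1 = 31: (m_13, d_13) = (m_1, d_1) = (28, 31), so from here the quotients repeat a_1, ..., a_12; the period length is 12.
So sqrt(815) = [28; (1, 1, 4, 1, 2, 5, 2, 1, 4, 1, 1, 56)] with period length k = 12.
k is even, so the fundamental solution of x^2 - 815y^2 = 1 is (p_{k-1}, q_{k-1}) = (p_11, q_11); compute convergents through index 11.
Convergents (p_i = a_i*p_{i-1} + p_{i-2}, q_i = a_i*q_{i-1} + q_{i-2} with p_{-2}=0, p_{-1}=1, q_{-2}=1, q_{-1}=0):
  i=0: a_0=28, p_0 = 28*1 + 0 = 28, q_0 = 28*0 + 1 = 1.
  i=1: a_1=1, p_1 = 1*28 + 1 = 29, q_1 = 1*1 + 0 = 1.
  i=2: a_2=1, p_2 = 1*29 + 28 = 57, q_2 = 1*1 + 1 = 2.
  i=3: a_3=4, p_3 = 4*57 + 29 = 257, q_3 = 4*2 + 1 = 9.
  i=4: a_4=1, p_4 = 1*257 + 57 = 314, q_4 = 1*9 + 2 = 11.
  i=5: a_5=2, p_5 = 2*314 + 257 = 885, q_5 = 2*11 + 9 = 31.
  i=6: a_6=5, p_6 = 5*885 + 314 = 4739, q_6 = 5*31 + 11 = 166.
  i=7: a_7=2, p_7 = 2*4739 + 885 = 10363, q_7 = 2*166 + 31 = 363.
  i=8: a_8=1, p_8 = 1*10363 + 4739 = 15102, q_8 = 1*363 + 166 = 529.
  i=9: a_9=4, p_9 = 4*15102 + 10363 = 70771, q_9 = 4*529 + 363 = 2479.
  i=10: a_10=1, p_10 = 1*70771 + 15102 = 85873, q_10 = 1*2479 + 529 = 3008.
  i=11: a_11=1, p_11 = 1*85873 + 70771 = 156644, q_11 = 1*3008 + 2479 = 5487.
Check: 156644^2 - 815*5487^2 = 24537342736 - 24537342735 = 1, so (x, y) = (156644, 5487) solves the equation, and by the theorem it is the least positive solution.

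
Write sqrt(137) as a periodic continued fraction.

[11; (1, 2, 2, 1, 1, 2, 2, 1, 22)]

Write x_i = (sqrt(137) + m_i)/d_i with (m_0, d_0) = (0, 1). a_0 = floor(sqrt(137)) = 11, since 11^2 = 121 <= 137 < 144 = 12^2.
Iterate m_{i+1} = d_i*a_i - m_i, d_{i+1} = (137 - m_{i+1}^2)/d_i, a_{i+1} = floor((a_0 + m_{i+1})/d_{i+1}):
  m_1 = 1*11 - 0 = 11, d_1 = (137 - 11^2)/1 = 16/1 = 16, a_1 = floor((11 + 11)/16) = 1.
  m_2 = 16*1 - 11 = 5, d_2 = (137 - 5^2)/16 = 112/16 = 7, a_2 = floor((11 + 5)/7) = 2.
  m_3 = 7*2 - 5 = 9, d_3 = (137 - 9^2)/7 = 56/7 = 8, a_3 = floor((11 + 9)/8) = 2.
  m_4 = 8*2 - 9 = 7, d_4 = (137 - 7^2)/8 = 88/8 = 11, a_4 = floor((11 + 7)/11) = 1.
  m_5 = 11*1 - 7 = 4, d_5 = (137 - 4^2)/11 = 121/11 = 11, a_5 = floor((11 + 4)/11) = 1.
  m_6 = 11*1 - 4 = 7, d_6 = (137 - 7^2)/11 = 88/11 = 8, a_6 = floor((11 + 7)/8) = 2.
  m_7 = 8*2 - 7 = 9, d_7 = (137 - 9^2)/8 = 56/8 = 7, a_7 = floor((11 + 9)/7) = 2.
  m_8 = 7*2 - 9 = 5, d_8 = (137 - 5^2)/7 = 112/7 = 16, a_8 = floor((11 + 5)/16) = 1.
  m_9 = 16*1 - 5 = 11, d_9 = (137 - 11^2)/16 = 16/16 = 1, a_9 = floor((11 + 11)/1) = 22.
  m_10 = 1*22 - 11 = 11, d_10 = (137 - 11^2)/1 = 16/1 = 16: (m_10, d_10) = (m_1, d_1) = (11, 16), so from here the quotients repeat a_1, ..., a_9; the period length is 9.
Hence the expansion of sqrt(137) is a_0 = 11 followed by the repeating block 1, 2, 2, 1, 1, 2, 2, 1, 22 (period 9).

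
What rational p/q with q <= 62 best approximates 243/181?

47/35

Expand x = 243/181 as a continued fraction with the Euclidean algorithm:
  243 = 1*181 + 62, so a_0 = 1.
  181 = 2*62 + 57, so a_1 = 2.
  62 = 1*57 + 5, so a_2 = 1.
  57 = 11*5 + 2, so a_3 = 11.
  5 = 2*2 + 1, so a_4 = 2.
  2 = 2*1 + 0, so a_5 = 2.
so x = [1; 2, 1, 11, 2, 2].
Convergents (p_i = a_i*p_{i-1} + p_{i-2}, q_i = a_i*q_{i-1} + q_{i-2} with p_{-2}=0, p_{-1}=1, q_{-2}=1, q_{-1}=0), until the denominator exceeds 62:
  i=0: a_0=1, p_0 = 1*1 + 0 = 1, q_0 = 1*0 + 1 = 1.
  i=1: a_1=2, p_1 = 2*1 + 1 = 3, q_1 = 2*1 + 0 = 2.
  i=2: a_2=1, p_2 = 1*3 + 1 = 4, q_2 = 1*2 + 1 = 3.
  i=3: a_3=11, p_3 = 11*4 + 3 = 47, q_3 = 11*3 + 2 = 35.
  i=4: a_4=2, p_4 = 2*47 + 4 = 98, q_4 = 2*35 + 3 = 73.
q_4 = 73 > 62, so the last convergent with denominator <= 62 is p_3/q_3 = 47/35.
The closest fraction with denominator <= 62 is either p_3/q_3 or the intermediate fraction (k*p_3 + p_2)/(k*q_3 + q_2) with the largest k >= 1 whose denominator stays <= 62; these approach x as k grows, and every other convergent or intermediate fraction in range is farther away.
Largest k: floor((62 - q_2)/q_3) = floor((62 - 3)/35) = 1.
That gives (1*47 + 4)/(1*35 + 3) = 51/38.
Compare the errors: |x - 47/35| = |243*35 - 47*181|/(181*35) = 2/6335, and |x - 51/38| = |243*38 - 51*181|/(181*38) = 3/6878.
Cross-multiplying, 2*6878 = 13756 < 19005 = 3*6335, so 2/6335 is smaller: the convergent 47/35 is closer to x than 51/38.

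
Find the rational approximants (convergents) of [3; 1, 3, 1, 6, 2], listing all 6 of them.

3/1, 4/1, 15/4, 19/5, 129/34, 277/73

Using the convergent recurrence p_i = a_i*p_{i-1} + p_{i-2}, q_i = a_i*q_{i-1} + q_{i-2} with p_{-2}=0, p_{-1}=1, q_{-2}=1, q_{-1}=0:
  i=0: a_0=3, p_0 = 3*1 + 0 = 3, q_0 = 3*0 + 1 = 1.
  i=1: a_1=1, p_1 = 1*3 + 1 = 4, q_1 = 1*1 + 0 = 1.
  i=2: a_2=3, p_2 = 3*4 + 3 = 15, q_2 = 3*1 + 1 = 4.
  i=3: a_3=1, p_3 = 1*15 + 4 = 19, q_3 = 1*4 + 1 = 5.
  i=4: a_4=6, p_4 = 6*19 + 15 = 129, q_4 = 6*5 + 4 = 34.
  i=5: a_5=2, p_5 = 2*129 + 19 = 277, q_5 = 2*34 + 5 = 73.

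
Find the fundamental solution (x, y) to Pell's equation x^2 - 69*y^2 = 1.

First expand sqrt(69) as a continued fraction. With x_i = (sqrt(69) + m_i)/d_i and (m_0, d_0) = (0, 1): a_0 = floor(sqrt(69)) = 8, since 8^2 = 64 <= 69 < 81 = 9^2.
Iterate m_{i+1} = d_i*a_i - m_i, d_{i+1} = (69 - m_{i+1}^2)/d_i, a_{i+1} = floor((a_0 + m_{i+1})/d_{i+1}):
  m_1 = 1*8 - 0 = 8, d_1 = (69 - 8^2)/1 = 5/1 = 5, a_1 = floor((8 + 8)/5) = 3.
  m_2 = 5*3 - 8 = 7, d_2 = (69 - 7^2)/5 = 20/5 = 4, a_2 = floor((8 + 7)/4) = 3.
  m_3 = 4*3 - 7 = 5, d_3 = (69 - 5^2)/4 = 44/4 = 11, a_3 = floor((8 + 5)/11) = 1.
  m_4 = 11*1 - 5 = 6, d_4 = (69 - 6^2)/11 = 33/11 = 3, a_4 = floor((8 + 6)/3) = 4.
  m_5 = 3*4 - 6 = 6, d_5 = (69 - 6^2)/3 = 33/3 = 11, a_5 = floor((8 + 6)/11) = 1.
  m_6 = 11*1 - 6 = 5, d_6 = (69 - 5^2)/11 = 44/11 = 4, a_6 = floor((8 + 5)/4) = 3.
  m_7 = 4*3 - 5 = 7, d_7 = (69 - 7^2)/4 = 20/4 = 5, a_7 = floor((8 + 7)/5) = 3.
  m_8 = 5*3 - 7 = 8, d_8 = (69 - 8^2)/5 = 5/5 = 1, a_8 = floor((8 + 8)/1) = 16.
  m_9 = 1*16 - 8 = 8, d_9 = (69 - 8^2)/1 = 5/1 = 5: (m_9, d_9) = (m_1, d_1) = (8, 5), so from here the quotients repeat a_1, ..., a_8; the period length is 8.
So sqrt(69) = [8; (3, 3, 1, 4, 1, 3, 3, 16)] with period length k = 8.
k is even, so the fundamental solution of x^2 - 69y^2 = 1 is (p_{k-1}, q_{k-1}) = (p_7, q_7); compute convergents through index 7.
Convergents (p_i = a_i*p_{i-1} + p_{i-2}, q_i = a_i*q_{i-1} + q_{i-2} with p_{-2}=0, p_{-1}=1, q_{-2}=1, q_{-1}=0):
  i=0: a_0=8, p_0 = 8*1 + 0 = 8, q_0 = 8*0 + 1 = 1.
  i=1: a_1=3, p_1 = 3*8 + 1 = 25, q_1 = 3*1 + 0 = 3.
  i=2: a_2=3, p_2 = 3*25 + 8 = 83, q_2 = 3*3 + 1 = 10.
  i=3: a_3=1, p_3 = 1*83 + 25 = 108, q_3 = 1*10 + 3 = 13.
  i=4: a_4=4, p_4 = 4*108 + 83 = 515, q_4 = 4*13 + 10 = 62.
  i=5: a_5=1, p_5 = 1*515 + 108 = 623, q_5 = 1*62 + 13 = 75.
  i=6: a_6=3, p_6 = 3*623 + 515 = 2384, q_6 = 3*75 + 62 = 287.
  i=7: a_7=3, p_7 = 3*2384 + 623 = 7775, q_7 = 3*287 + 75 = 936.
Check: 7775^2 - 69*936^2 = 60450625 - 60450624 = 1, so (x, y) = (7775, 936) solves the equation, and by the theorem it is the least positive solution.

(x, y) = (7775, 936)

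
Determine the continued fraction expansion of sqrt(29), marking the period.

Write x_i = (sqrt(29) + m_i)/d_i with (m_0, d_0) = (0, 1). a_0 = floor(sqrt(29)) = 5, since 5^2 = 25 <= 29 < 36 = 6^2.
Iterate m_{i+1} = d_i*a_i - m_i, d_{i+1} = (29 - m_{i+1}^2)/d_i, a_{i+1} = floor((a_0 + m_{i+1})/d_{i+1}):
  m_1 = 1*5 - 0 = 5, d_1 = (29 - 5^2)/1 = 4/1 = 4, a_1 = floor((5 + 5)/4) = 2.
  m_2 = 4*2 - 5 = 3, d_2 = (29 - 3^2)/4 = 20/4 = 5, a_2 = floor((5 + 3)/5) = 1.
  m_3 = 5*1 - 3 = 2, d_3 = (29 - 2^2)/5 = 25/5 = 5, a_3 = floor((5 + 2)/5) = 1.
  m_4 = 5*1 - 2 = 3, d_4 = (29 - 3^2)/5 = 20/5 = 4, a_4 = floor((5 + 3)/4) = 2.
  m_5 = 4*2 - 3 = 5, d_5 = (29 - 5^2)/4 = 4/4 = 1, a_5 = floor((5 + 5)/1) = 10.
  m_6 = 1*10 - 5 = 5, d_6 = (29 - 5^2)/1 = 4/1 = 4: (m_6, d_6) = (m_1, d_1) = (5, 4), so from here the quotients repeat a_1, ..., a_5; the period length is 5.
Hence the expansion of sqrt(29) is a_0 = 5 followed by the repeating block 2, 1, 1, 2, 10 (period 5).

[5; (2, 1, 1, 2, 10)]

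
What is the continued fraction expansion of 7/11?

[0; 1, 1, 1, 3]

Run the Euclidean algorithm on 7 and 11; the successive quotients are the partial quotients a_0, a_1, ... (each step inverts the fractional part left over by the previous one):
  7 = 0*11 + 7, so a_0 = 0.
  11 = 1*7 + 4, so a_1 = 1.
  7 = 1*4 + 3, so a_2 = 1.
  4 = 1*3 + 1, so a_3 = 1.
  3 = 3*1 + 0, so a_4 = 3.
The remainder reaches 0 after 5 divisions, so the expansion has 5 partial quotients, read off in order.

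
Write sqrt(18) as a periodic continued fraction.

Write x_i = (sqrt(18) + m_i)/d_i with (m_0, d_0) = (0, 1). a_0 = floor(sqrt(18)) = 4, since 4^2 = 16 <= 18 < 25 = 5^2.
Iterate m_{i+1} = d_i*a_i - m_i, d_{i+1} = (18 - m_{i+1}^2)/d_i, a_{i+1} = floor((a_0 + m_{i+1})/d_{i+1}):
  m_1 = 1*4 - 0 = 4, d_1 = (18 - 4^2)/1 = 2/1 = 2, a_1 = floor((4 + 4)/2) = 4.
  m_2 = 2*4 - 4 = 4, d_2 = (18 - 4^2)/2 = 2/2 = 1, a_2 = floor((4 + 4)/1) = 8.
  m_3 = 1*8 - 4 = 4, d_3 = (18 - 4^2)/1 = 2/1 = 2: (m_3, d_3) = (m_1, d_1) = (4, 2), so from here the quotients repeat a_1, a_2; the period length is 2.
Hence the expansion of sqrt(18) is a_0 = 4 followed by the repeating block 4, 8 (period 2).

[4; (4, 8)]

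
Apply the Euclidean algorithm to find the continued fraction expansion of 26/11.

[2; 2, 1, 3]

Run the Euclidean algorithm on 26 and 11; the successive quotients are the partial quotients a_0, a_1, ... (each step inverts the fractional part left over by the previous one):
  26 = 2*11 + 4, so a_0 = 2.
  11 = 2*4 + 3, so a_1 = 2.
  4 = 1*3 + 1, so a_2 = 1.
  3 = 3*1 + 0, so a_3 = 3.
The remainder reaches 0 after 4 divisions, so the expansion has 4 partial quotients, read off in order.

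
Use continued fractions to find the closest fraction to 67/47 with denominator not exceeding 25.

Expand x = 67/47 as a continued fraction with the Euclidean algorithm:
  67 = 1*47 + 20, so a_0 = 1.
  47 = 2*20 + 7, so a_1 = 2.
  20 = 2*7 + 6, so a_2 = 2.
  7 = 1*6 + 1, so a_3 = 1.
  6 = 6*1 + 0, so a_4 = 6.
so x = [1; 2, 2, 1, 6].
Convergents (p_i = a_i*p_{i-1} + p_{i-2}, q_i = a_i*q_{i-1} + q_{i-2} with p_{-2}=0, p_{-1}=1, q_{-2}=1, q_{-1}=0), until the denominator exceeds 25:
  i=0: a_0=1, p_0 = 1*1 + 0 = 1, q_0 = 1*0 + 1 = 1.
  i=1: a_1=2, p_1 = 2*1 + 1 = 3, q_1 = 2*1 + 0 = 2.
  i=2: a_2=2, p_2 = 2*3 + 1 = 7, q_2 = 2*2 + 1 = 5.
  i=3: a_3=1, p_3 = 1*7 + 3 = 10, q_3 = 1*5 + 2 = 7.
  i=4: a_4=6, p_4 = 6*10 + 7 = 67, q_4 = 6*7 + 5 = 47.
q_4 = 47 > 25, so the last convergent with denominator <= 25 is p_3/q_3 = 10/7.
The closest fraction with denominator <= 25 is either p_3/q_3 or the intermediate fraction (k*p_3 + p_2)/(k*q_3 + q_2) with the largest k >= 1 whose denominator stays <= 25; these approach x as k grows, and every other convergent or intermediate fraction in range is farther away.
Largest k: floor((25 - q_2)/q_3) = floor((25 - 5)/7) = 2.
That gives (2*10 + 7)/(2*7 + 5) = 27/19.
Compare the errors: |x - 10/7| = |67*7 - 10*47|/(47*7) = 1/329, and |x - 27/19| = |67*19 - 27*47|/(47*19) = 4/893.
Cross-multiplying, 1*893 = 893 < 1316 = 4*329, so 1/329 is smaller: the convergent 10/7 is closer to x than 27/19.

10/7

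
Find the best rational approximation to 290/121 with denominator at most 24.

Expand x = 290/121 as a continued fraction with the Euclidean algorithm:
  290 = 2*121 + 48, so a_0 = 2.
  121 = 2*48 + 25, so a_1 = 2.
  48 = 1*25 + 23, so a_2 = 1.
  25 = 1*23 + 2, so a_3 = 1.
  23 = 11*2 + 1, so a_4 = 11.
  2 = 2*1 + 0, so a_5 = 2.
so x = [2; 2, 1, 1, 11, 2].
Convergents (p_i = a_i*p_{i-1} + p_{i-2}, q_i = a_i*q_{i-1} + q_{i-2} with p_{-2}=0, p_{-1}=1, q_{-2}=1, q_{-1}=0), until the denominator exceeds 24:
  i=0: a_0=2, p_0 = 2*1 + 0 = 2, q_0 = 2*0 + 1 = 1.
  i=1: a_1=2, p_1 = 2*2 + 1 = 5, q_1 = 2*1 + 0 = 2.
  i=2: a_2=1, p_2 = 1*5 + 2 = 7, q_2 = 1*2 + 1 = 3.
  i=3: a_3=1, p_3 = 1*7 + 5 = 12, q_3 = 1*3 + 2 = 5.
  i=4: a_4=11, p_4 = 11*12 + 7 = 139, q_4 = 11*5 + 3 = 58.
q_4 = 58 > 24, so the last convergent with denominator <= 24 is p_3/q_3 = 12/5.
The closest fraction with denominator <= 24 is either p_3/q_3 or the intermediate fraction (k*p_3 + p_2)/(k*q_3 + q_2) with the largest k >= 1 whose denominator stays <= 24; these approach x as k grows, and every other convergent or intermediate fraction in range is farther away.
Largest k: floor((24 - q_2)/q_3) = floor((24 - 3)/5) = 4.
That gives (4*12 + 7)/(4*5 + 3) = 55/23.
Compare the errors: |x - 12/5| = |290*5 - 12*121|/(121*5) = 2/605, and |x - 55/23| = |290*23 - 55*121|/(121*23) = 15/2783.
Cross-multiplying, 2*2783 = 5566 < 9075 = 15*605, so 2/605 is smaller: the convergent 12/5 is closer to x than 55/23.

12/5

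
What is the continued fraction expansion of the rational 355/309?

[1; 6, 1, 2, 1, 1, 6]

Run the Euclidean algorithm on 355 and 309; the successive quotients are the partial quotients a_0, a_1, ... (each step inverts the fractional part left over by the previous one):
  355 = 1*309 + 46, so a_0 = 1.
  309 = 6*46 + 33, so a_1 = 6.
  46 = 1*33 + 13, so a_2 = 1.
  33 = 2*13 + 7, so a_3 = 2.
  13 = 1*7 + 6, so a_4 = 1.
  7 = 1*6 + 1, so a_5 = 1.
  6 = 6*1 + 0, so a_6 = 6.
The remainder reaches 0 after 7 divisions, so the expansion has 7 partial quotients, read off in order.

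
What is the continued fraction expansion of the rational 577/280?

[2; 16, 2, 8]

Run the Euclidean algorithm on 577 and 280; the successive quotients are the partial quotients a_0, a_1, ... (each step inverts the fractional part left over by the previous one):
  577 = 2*280 + 17, so a_0 = 2.
  280 = 16*17 + 8, so a_1 = 16.
  17 = 2*8 + 1, so a_2 = 2.
  8 = 8*1 + 0, so a_3 = 8.
The remainder reaches 0 after 4 divisions, so the expansion has 4 partial quotients, read off in order.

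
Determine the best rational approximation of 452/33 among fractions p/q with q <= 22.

Expand x = 452/33 as a continued fraction with the Euclidean algorithm:
  452 = 13*33 + 23, so a_0 = 13.
  33 = 1*23 + 10, so a_1 = 1.
  23 = 2*10 + 3, so a_2 = 2.
  10 = 3*3 + 1, so a_3 = 3.
  3 = 3*1 + 0, so a_4 = 3.
so x = [13; 1, 2, 3, 3].
Convergents (p_i = a_i*p_{i-1} + p_{i-2}, q_i = a_i*q_{i-1} + q_{i-2} with p_{-2}=0, p_{-1}=1, q_{-2}=1, q_{-1}=0), until the denominator exceeds 22:
  i=0: a_0=13, p_0 = 13*1 + 0 = 13, q_0 = 13*0 + 1 = 1.
  i=1: a_1=1, p_1 = 1*13 + 1 = 14, q_1 = 1*1 + 0 = 1.
  i=2: a_2=2, p_2 = 2*14 + 13 = 41, q_2 = 2*1 + 1 = 3.
  i=3: a_3=3, p_3 = 3*41 + 14 = 137, q_3 = 3*3 + 1 = 10.
  i=4: a_4=3, p_4 = 3*137 + 41 = 452, q_4 = 3*10 + 3 = 33.
q_4 = 33 > 22, so the last convergent with denominator <= 22 is p_3/q_3 = 137/10.
The closest fraction with denominator <= 22 is either p_3/q_3 or the intermediate fraction (k*p_3 + p_2)/(k*q_3 + q_2) with the largest k >= 1 whose denominator stays <= 22; these approach x as k grows, and every other convergent or intermediate fraction in range is farther away.
Largest k: floor((22 - q_2)/q_3) = floor((22 - 3)/10) = 1.
That gives (1*137 + 41)/(1*10 + 3) = 178/13.
Compare the errors: |x - 137/10| = |452*10 - 137*33|/(33*10) = 1/330, and |x - 178/13| = |452*13 - 178*33|/(33*13) = 2/429.
Cross-multiplying, 1*429 = 429 < 660 = 2*330, so 1/330 is smaller: the convergent 137/10 is closer to x than 178/13.

137/10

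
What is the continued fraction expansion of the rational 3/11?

Run the Euclidean algorithm on 3 and 11; the successive quotients are the partial quotients a_0, a_1, ... (each step inverts the fractional part left over by the previous one):
  3 = 0*11 + 3, so a_0 = 0.
  11 = 3*3 + 2, so a_1 = 3.
  3 = 1*2 + 1, so a_2 = 1.
  2 = 2*1 + 0, so a_3 = 2.
The remainder reaches 0 after 4 divisions, so the expansion has 4 partial quotients, read off in order.

[0; 3, 1, 2]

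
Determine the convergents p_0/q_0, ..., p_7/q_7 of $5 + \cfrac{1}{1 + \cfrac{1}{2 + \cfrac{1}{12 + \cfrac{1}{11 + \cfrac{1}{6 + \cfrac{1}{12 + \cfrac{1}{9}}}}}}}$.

Using the convergent recurrence p_i = a_i*p_{i-1} + p_{i-2}, q_i = a_i*q_{i-1} + q_{i-2} with p_{-2}=0, p_{-1}=1, q_{-2}=1, q_{-1}=0:
  i=0: a_0=5, p_0 = 5*1 + 0 = 5, q_0 = 5*0 + 1 = 1.
  i=1: a_1=1, p_1 = 1*5 + 1 = 6, q_1 = 1*1 + 0 = 1.
  i=2: a_2=2, p_2 = 2*6 + 5 = 17, q_2 = 2*1 + 1 = 3.
  i=3: a_3=12, p_3 = 12*17 + 6 = 210, q_3 = 12*3 + 1 = 37.
  i=4: a_4=11, p_4 = 11*210 + 17 = 2327, q_4 = 11*37 + 3 = 410.
  i=5: a_5=6, p_5 = 6*2327 + 210 = 14172, q_5 = 6*410 + 37 = 2497.
  i=6: a_6=12, p_6 = 12*14172 + 2327 = 172391, q_6 = 12*2497 + 410 = 30374.
  i=7: a_7=9, p_7 = 9*172391 + 14172 = 1565691, q_7 = 9*30374 + 2497 = 275863.

5/1, 6/1, 17/3, 210/37, 2327/410, 14172/2497, 172391/30374, 1565691/275863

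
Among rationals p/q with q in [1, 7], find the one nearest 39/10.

Expand x = 39/10 as a continued fraction with the Euclidean algorithm:
  39 = 3*10 + 9, so a_0 = 3.
  10 = 1*9 + 1, so a_1 = 1.
  9 = 9*1 + 0, so a_2 = 9.
so x = [3; 1, 9].
Convergents (p_i = a_i*p_{i-1} + p_{i-2}, q_i = a_i*q_{i-1} + q_{i-2} with p_{-2}=0, p_{-1}=1, q_{-2}=1, q_{-1}=0), until the denominator exceeds 7:
  i=0: a_0=3, p_0 = 3*1 + 0 = 3, q_0 = 3*0 + 1 = 1.
  i=1: a_1=1, p_1 = 1*3 + 1 = 4, q_1 = 1*1 + 0 = 1.
  i=2: a_2=9, p_2 = 9*4 + 3 = 39, q_2 = 9*1 + 1 = 10.
q_2 = 10 > 7, so the last convergent with denominator <= 7 is p_1/q_1 = 4/1.
The closest fraction with denominator <= 7 is either p_1/q_1 or the intermediate fraction (k*p_1 + p_0)/(k*q_1 + q_0) with the largest k >= 1 whose denominator stays <= 7; these approach x as k grows, and every other convergent or intermediate fraction in range is farther away.
Largest k: floor((7 - q_0)/q_1) = floor((7 - 1)/1) = 6.
That gives (6*4 + 3)/(6*1 + 1) = 27/7.
Compare the errors: |x - 4/1| = |39*1 - 4*10|/(10*1) = 1/10, and |x - 27/7| = |39*7 - 27*10|/(10*7) = 3/70.
Cross-multiplying, 3*10 = 30 < 70 = 1*70, so 3/70 is smaller: the intermediate fraction 27/7 is closer to x than 4/1.

27/7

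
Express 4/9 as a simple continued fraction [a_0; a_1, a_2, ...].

Run the Euclidean algorithm on 4 and 9; the successive quotients are the partial quotients a_0, a_1, ... (each step inverts the fractional part left over by the previous one):
  4 = 0*9 + 4, so a_0 = 0.
  9 = 2*4 + 1, so a_1 = 2.
  4 = 4*1 + 0, so a_2 = 4.
The remainder reaches 0 after 3 divisions, so the expansion has 3 partial quotients, read off in order.

[0; 2, 4]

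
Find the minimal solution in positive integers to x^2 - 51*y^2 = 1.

(x, y) = (50, 7)

First expand sqrt(51) as a continued fraction. With x_i = (sqrt(51) + m_i)/d_i and (m_0, d_0) = (0, 1): a_0 = floor(sqrt(51)) = 7, since 7^2 = 49 <= 51 < 64 = 8^2.
Iterate m_{i+1} = d_i*a_i - m_i, d_{i+1} = (51 - m_{i+1}^2)/d_i, a_{i+1} = floor((a_0 + m_{i+1})/d_{i+1}):
  m_1 = 1*7 - 0 = 7, d_1 = (51 - 7^2)/1 = 2/1 = 2, a_1 = floor((7 + 7)/2) = 7.
  m_2 = 2*7 - 7 = 7, d_2 = (51 - 7^2)/2 = 2/2 = 1, a_2 = floor((7 + 7)/1) = 14.
  m_3 = 1*14 - 7 = 7, d_3 = (51 - 7^2)/1 = 2/1 = 2: (m_3, d_3) = (m_1, d_1) = (7, 2), so from here the quotients repeat a_1, a_2; the period length is 2.
So sqrt(51) = [7; (7, 14)] with period length k = 2.
k is even, so the fundamental solution of x^2 - 51y^2 = 1 is (p_{k-1}, q_{k-1}) = (p_1, q_1); compute convergents through index 1.
Convergents (p_i = a_i*p_{i-1} + p_{i-2}, q_i = a_i*q_{i-1} + q_{i-2} with p_{-2}=0, p_{-1}=1, q_{-2}=1, q_{-1}=0):
  i=0: a_0=7, p_0 = 7*1 + 0 = 7, q_0 = 7*0 + 1 = 1.
  i=1: a_1=7, p_1 = 7*7 + 1 = 50, q_1 = 7*1 + 0 = 7.
Check: 50^2 - 51*7^2 = 2500 - 2499 = 1, so (x, y) = (50, 7) solves the equation, and by the theorem it is the least positive solution.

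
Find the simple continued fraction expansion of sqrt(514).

Write x_i = (sqrt(514) + m_i)/d_i with (m_0, d_0) = (0, 1). a_0 = floor(sqrt(514)) = 22, since 22^2 = 484 <= 514 < 529 = 23^2.
Iterate m_{i+1} = d_i*a_i - m_i, d_{i+1} = (514 - m_{i+1}^2)/d_i, a_{i+1} = floor((a_0 + m_{i+1})/d_{i+1}):
  m_1 = 1*22 - 0 = 22, d_1 = (514 - 22^2)/1 = 30/1 = 30, a_1 = floor((22 + 22)/30) = 1.
  m_2 = 30*1 - 22 = 8, d_2 = (514 - 8^2)/30 = 450/30 = 15, a_2 = floor((22 + 8)/15) = 2.
  m_3 = 15*2 - 8 = 22, d_3 = (514 - 22^2)/15 = 30/15 = 2, a_3 = floor((22 + 22)/2) = 22.
  m_4 = 2*22 - 22 = 22, d_4 = (514 - 22^2)/2 = 30/2 = 15, a_4 = floor((22 + 22)/15) = 2.
  m_5 = 15*2 - 22 = 8, d_5 = (514 - 8^2)/15 = 450/15 = 30, a_5 = floor((22 + 8)/30) = 1.
  m_6 = 30*1 - 8 = 22, d_6 = (514 - 22^2)/30 = 30/30 = 1, a_6 = floor((22 + 22)/1) = 44.
  m_7 = 1*44 - 22 = 22, d_7 = (514 - 22^2)/1 = 30/1 = 30: (m_7, d_7) = (m_1, d_1) = (22, 30), so from here the quotients repeat a_1, ..., a_6; the period length is 6.
Hence the expansion of sqrt(514) is a_0 = 22 followed by the repeating block 1, 2, 22, 2, 1, 44 (period 6).

[22; (1, 2, 22, 2, 1, 44)]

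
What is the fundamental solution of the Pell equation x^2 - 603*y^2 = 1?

(x, y) = (48842, 1989)

First expand sqrt(603) as a continued fraction. With x_i = (sqrt(603) + m_i)/d_i and (m_0, d_0) = (0, 1): a_0 = floor(sqrt(603)) = 24, since 24^2 = 576 <= 603 < 625 = 25^2.
Iterate m_{i+1} = d_i*a_i - m_i, d_{i+1} = (603 - m_{i+1}^2)/d_i, a_{i+1} = floor((a_0 + m_{i+1})/d_{i+1}):
  m_1 = 1*24 - 0 = 24, d_1 = (603 - 24^2)/1 = 27/1 = 27, a_1 = floor((24 + 24)/27) = 1.
  m_2 = 27*1 - 24 = 3, d_2 = (603 - 3^2)/27 = 594/27 = 22, a_2 = floor((24 + 3)/22) = 1.
  m_3 = 22*1 - 3 = 19, d_3 = (603 - 19^2)/22 = 242/22 = 11, a_3 = floor((24 + 19)/11) = 3.
  m_4 = 11*3 - 19 = 14, d_4 = (603 - 14^2)/11 = 407/11 = 37, a_4 = floor((24 + 14)/37) = 1.
  m_5 = 37*1 - 14 = 23, d_5 = (603 - 23^2)/37 = 74/37 = 2, a_5 = floor((24 + 23)/2) = 23.
  m_6 = 2*23 - 23 = 23, d_6 = (603 - 23^2)/2 = 74/2 = 37, a_6 = floor((24 + 23)/37) = 1.
  m_7 = 37*1 - 23 = 14, d_7 = (603 - 14^2)/37 = 407/37 = 11, a_7 = floor((24 + 14)/11) = 3.
  m_8 = 11*3 - 14 = 19, d_8 = (603 - 19^2)/11 = 242/11 = 22, a_8 = floor((24 + 19)/22) = 1.
  m_9 = 22*1 - 19 = 3, d_9 = (603 - 3^2)/22 = 594/22 = 27, a_9 = floor((24 + 3)/27) = 1.
  m_10 = 27*1 - 3 = 24, d_10 = (603 - 24^2)/27 = 27/27 = 1, a_10 = floor((24 + 24)/1) = 48.
  m_11 = 1*48 - 24 = 24, d_11 = (603 - 24^2)/1 = 27/1 = 27: (m_11, d_11) = (m_1, d_1) = (24, 27), so from here the quotients repeat a_1, ..., a_10; the period length is 10.
So sqrt(603) = [24; (1, 1, 3, 1, 23, 1, 3, 1, 1, 48)] with period length k = 10.
k is even, so the fundamental solution of x^2 - 603y^2 = 1 is (p_{k-1}, q_{k-1}) = (p_9, q_9); compute convergents through index 9.
Convergents (p_i = a_i*p_{i-1} + p_{i-2}, q_i = a_i*q_{i-1} + q_{i-2} with p_{-2}=0, p_{-1}=1, q_{-2}=1, q_{-1}=0):
  i=0: a_0=24, p_0 = 24*1 + 0 = 24, q_0 = 24*0 + 1 = 1.
  i=1: a_1=1, p_1 = 1*24 + 1 = 25, q_1 = 1*1 + 0 = 1.
  i=2: a_2=1, p_2 = 1*25 + 24 = 49, q_2 = 1*1 + 1 = 2.
  i=3: a_3=3, p_3 = 3*49 + 25 = 172, q_3 = 3*2 + 1 = 7.
  i=4: a_4=1, p_4 = 1*172 + 49 = 221, q_4 = 1*7 + 2 = 9.
  i=5: a_5=23, p_5 = 23*221 + 172 = 5255, q_5 = 23*9 + 7 = 214.
  i=6: a_6=1, p_6 = 1*5255 + 221 = 5476, q_6 = 1*214 + 9 = 223.
  i=7: a_7=3, p_7 = 3*5476 + 5255 = 21683, q_7 = 3*223 + 214 = 883.
  i=8: a_8=1, p_8 = 1*21683 + 5476 = 27159, q_8 = 1*883 + 223 = 1106.
  i=9: a_9=1, p_9 = 1*27159 + 21683 = 48842, q_9 = 1*1106 + 883 = 1989.
Check: 48842^2 - 603*1989^2 = 2385540964 - 2385540963 = 1, so (x, y) = (48842, 1989) solves the equation, and by the theorem it is the least positive solution.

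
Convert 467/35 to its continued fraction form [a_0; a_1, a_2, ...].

Run the Euclidean algorithm on 467 and 35; the successive quotients are the partial quotients a_0, a_1, ... (each step inverts the fractional part left over by the previous one):
  467 = 13*35 + 12, so a_0 = 13.
  35 = 2*12 + 11, so a_1 = 2.
  12 = 1*11 + 1, so a_2 = 1.
  11 = 11*1 + 0, so a_3 = 11.
The remainder reaches 0 after 4 divisions, so the expansion has 4 partial quotients, read off in order.

[13; 2, 1, 11]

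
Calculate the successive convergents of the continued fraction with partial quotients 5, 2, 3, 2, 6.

Using the convergent recurrence p_i = a_i*p_{i-1} + p_{i-2}, q_i = a_i*q_{i-1} + q_{i-2} with p_{-2}=0, p_{-1}=1, q_{-2}=1, q_{-1}=0:
  i=0: a_0=5, p_0 = 5*1 + 0 = 5, q_0 = 5*0 + 1 = 1.
  i=1: a_1=2, p_1 = 2*5 + 1 = 11, q_1 = 2*1 + 0 = 2.
  i=2: a_2=3, p_2 = 3*11 + 5 = 38, q_2 = 3*2 + 1 = 7.
  i=3: a_3=2, p_3 = 2*38 + 11 = 87, q_3 = 2*7 + 2 = 16.
  i=4: a_4=6, p_4 = 6*87 + 38 = 560, q_4 = 6*16 + 7 = 103.

5/1, 11/2, 38/7, 87/16, 560/103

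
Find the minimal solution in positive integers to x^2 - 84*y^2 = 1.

(x, y) = (55, 6)

First expand sqrt(84) as a continued fraction. With x_i = (sqrt(84) + m_i)/d_i and (m_0, d_0) = (0, 1): a_0 = floor(sqrt(84)) = 9, since 9^2 = 81 <= 84 < 100 = 10^2.
Iterate m_{i+1} = d_i*a_i - m_i, d_{i+1} = (84 - m_{i+1}^2)/d_i, a_{i+1} = floor((a_0 + m_{i+1})/d_{i+1}):
  m_1 = 1*9 - 0 = 9, d_1 = (84 - 9^2)/1 = 3/1 = 3, a_1 = floor((9 + 9)/3) = 6.
  m_2 = 3*6 - 9 = 9, d_2 = (84 - 9^2)/3 = 3/3 = 1, a_2 = floor((9 + 9)/1) = 18.
  m_3 = 1*18 - 9 = 9, d_3 = (84 - 9^2)/1 = 3/1 = 3: (m_3, d_3) = (m_1, d_1) = (9, 3), so from here the quotients repeat a_1, a_2; the period length is 2.
So sqrt(84) = [9; (6, 18)] with period length k = 2.
k is even, so the fundamental solution of x^2 - 84y^2 = 1 is (p_{k-1}, q_{k-1}) = (p_1, q_1); compute convergents through index 1.
Convergents (p_i = a_i*p_{i-1} + p_{i-2}, q_i = a_i*q_{i-1} + q_{i-2} with p_{-2}=0, p_{-1}=1, q_{-2}=1, q_{-1}=0):
  i=0: a_0=9, p_0 = 9*1 + 0 = 9, q_0 = 9*0 + 1 = 1.
  i=1: a_1=6, p_1 = 6*9 + 1 = 55, q_1 = 6*1 + 0 = 6.
Check: 55^2 - 84*6^2 = 3025 - 3024 = 1, so (x, y) = (55, 6) solves the equation, and by the theorem it is the least positive solution.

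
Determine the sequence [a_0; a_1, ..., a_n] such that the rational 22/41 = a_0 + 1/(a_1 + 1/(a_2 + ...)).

[0; 1, 1, 6, 3]

Run the Euclidean algorithm on 22 and 41; the successive quotients are the partial quotients a_0, a_1, ... (each step inverts the fractional part left over by the previous one):
  22 = 0*41 + 22, so a_0 = 0.
  41 = 1*22 + 19, so a_1 = 1.
  22 = 1*19 + 3, so a_2 = 1.
  19 = 6*3 + 1, so a_3 = 6.
  3 = 3*1 + 0, so a_4 = 3.
The remainder reaches 0 after 5 divisions, so the expansion has 5 partial quotients, read off in order.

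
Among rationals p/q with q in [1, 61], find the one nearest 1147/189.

176/29

Expand x = 1147/189 as a continued fraction with the Euclidean algorithm:
  1147 = 6*189 + 13, so a_0 = 6.
  189 = 14*13 + 7, so a_1 = 14.
  13 = 1*7 + 6, so a_2 = 1.
  7 = 1*6 + 1, so a_3 = 1.
  6 = 6*1 + 0, so a_4 = 6.
so x = [6; 14, 1, 1, 6].
Convergents (p_i = a_i*p_{i-1} + p_{i-2}, q_i = a_i*q_{i-1} + q_{i-2} with p_{-2}=0, p_{-1}=1, q_{-2}=1, q_{-1}=0), until the denominator exceeds 61:
  i=0: a_0=6, p_0 = 6*1 + 0 = 6, q_0 = 6*0 + 1 = 1.
  i=1: a_1=14, p_1 = 14*6 + 1 = 85, q_1 = 14*1 + 0 = 14.
  i=2: a_2=1, p_2 = 1*85 + 6 = 91, q_2 = 1*14 + 1 = 15.
  i=3: a_3=1, p_3 = 1*91 + 85 = 176, q_3 = 1*15 + 14 = 29.
  i=4: a_4=6, p_4 = 6*176 + 91 = 1147, q_4 = 6*29 + 15 = 189.
q_4 = 189 > 61, so the last convergent with denominator <= 61 is p_3/q_3 = 176/29.
The closest fraction with denominator <= 61 is either p_3/q_3 or the intermediate fraction (k*p_3 + p_2)/(k*q_3 + q_2) with the largest k >= 1 whose denominator stays <= 61; these approach x as k grows, and every other convergent or intermediate fraction in range is farther away.
Largest k: floor((61 - q_2)/q_3) = floor((61 - 15)/29) = 1.
That gives (1*176 + 91)/(1*29 + 15) = 267/44.
Compare the errors: |x - 176/29| = |1147*29 - 176*189|/(189*29) = 1/5481, and |x - 267/44| = |1147*44 - 267*189|/(189*44) = 5/8316.
Cross-multiplying, 1*8316 = 8316 < 27405 = 5*5481, so 1/5481 is smaller: the convergent 176/29 is closer to x than 267/44.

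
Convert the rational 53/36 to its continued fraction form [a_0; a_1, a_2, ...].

[1; 2, 8, 2]

Run the Euclidean algorithm on 53 and 36; the successive quotients are the partial quotients a_0, a_1, ... (each step inverts the fractional part left over by the previous one):
  53 = 1*36 + 17, so a_0 = 1.
  36 = 2*17 + 2, so a_1 = 2.
  17 = 8*2 + 1, so a_2 = 8.
  2 = 2*1 + 0, so a_3 = 2.
The remainder reaches 0 after 4 divisions, so the expansion has 4 partial quotients, read off in order.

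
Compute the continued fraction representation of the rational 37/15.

Run the Euclidean algorithm on 37 and 15; the successive quotients are the partial quotients a_0, a_1, ... (each step inverts the fractional part left over by the previous one):
  37 = 2*15 + 7, so a_0 = 2.
  15 = 2*7 + 1, so a_1 = 2.
  7 = 7*1 + 0, so a_2 = 7.
The remainder reaches 0 after 3 divisions, so the expansion has 3 partial quotients, read off in order.

[2; 2, 7]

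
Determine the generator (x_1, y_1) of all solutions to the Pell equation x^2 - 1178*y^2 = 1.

First expand sqrt(1178) as a continued fraction. With x_i = (sqrt(1178) + m_i)/d_i and (m_0, d_0) = (0, 1): a_0 = floor(sqrt(1178)) = 34, since 34^2 = 1156 <= 1178 < 1225 = 35^2.
Iterate m_{i+1} = d_i*a_i - m_i, d_{i+1} = (1178 - m_{i+1}^2)/d_i, a_{i+1} = floor((a_0 + m_{i+1})/d_{i+1}):
  m_1 = 1*34 - 0 = 34, d_1 = (1178 - 34^2)/1 = 22/1 = 22, a_1 = floor((34 + 34)/22) = 3.
  m_2 = 22*3 - 34 = 32, d_2 = (1178 - 32^2)/22 = 154/22 = 7, a_2 = floor((34 + 32)/7) = 9.
  m_3 = 7*9 - 32 = 31, d_3 = (1178 - 31^2)/7 = 217/7 = 31, a_3 = floor((34 + 31)/31) = 2.
  m_4 = 31*2 - 31 = 31, d_4 = (1178 - 31^2)/31 = 217/31 = 7, a_4 = floor((34 + 31)/7) = 9.
  m_5 = 7*9 - 31 = 32, d_5 = (1178 - 32^2)/7 = 154/7 = 22, a_5 = floor((34 + 32)/22) = 3.
  m_6 = 22*3 - 32 = 34, d_6 = (1178 - 34^2)/22 = 22/22 = 1, a_6 = floor((34 + 34)/1) = 68.
  m_7 = 1*68 - 34 = 34, d_7 = (1178 - 34^2)/1 = 22/1 = 22: (m_7, d_7) = (m_1, d_1) = (34, 22), so from here the quotients repeat a_1, ..., a_6; the period length is 6.
So sqrt(1178) = [34; (3, 9, 2, 9, 3, 68)] with period length k = 6.
k is even, so the fundamental solution of x^2 - 1178y^2 = 1 is (p_{k-1}, q_{k-1}) = (p_5, q_5); compute convergents through index 5.
Convergents (p_i = a_i*p_{i-1} + p_{i-2}, q_i = a_i*q_{i-1} + q_{i-2} with p_{-2}=0, p_{-1}=1, q_{-2}=1, q_{-1}=0):
  i=0: a_0=34, p_0 = 34*1 + 0 = 34, q_0 = 34*0 + 1 = 1.
  i=1: a_1=3, p_1 = 3*34 + 1 = 103, q_1 = 3*1 + 0 = 3.
  i=2: a_2=9, p_2 = 9*103 + 34 = 961, q_2 = 9*3 + 1 = 28.
  i=3: a_3=2, p_3 = 2*961 + 103 = 2025, q_3 = 2*28 + 3 = 59.
  i=4: a_4=9, p_4 = 9*2025 + 961 = 19186, q_4 = 9*59 + 28 = 559.
  i=5: a_5=3, p_5 = 3*19186 + 2025 = 59583, q_5 = 3*559 + 59 = 1736.
Check: 59583^2 - 1178*1736^2 = 3550133889 - 3550133888 = 1, so (x, y) = (59583, 1736) solves the equation, and by the theorem it is the least positive solution.

(x, y) = (59583, 1736)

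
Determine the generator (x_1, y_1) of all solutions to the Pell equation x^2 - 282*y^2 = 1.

(x, y) = (2351, 140)

First expand sqrt(282) as a continued fraction. With x_i = (sqrt(282) + m_i)/d_i and (m_0, d_0) = (0, 1): a_0 = floor(sqrt(282)) = 16, since 16^2 = 256 <= 282 < 289 = 17^2.
Iterate m_{i+1} = d_i*a_i - m_i, d_{i+1} = (282 - m_{i+1}^2)/d_i, a_{i+1} = floor((a_0 + m_{i+1})/d_{i+1}):
  m_1 = 1*16 - 0 = 16, d_1 = (282 - 16^2)/1 = 26/1 = 26, a_1 = floor((16 + 16)/26) = 1.
  m_2 = 26*1 - 16 = 10, d_2 = (282 - 10^2)/26 = 182/26 = 7, a_2 = floor((16 + 10)/7) = 3.
  m_3 = 7*3 - 10 = 11, d_3 = (282 - 11^2)/7 = 161/7 = 23, a_3 = floor((16 + 11)/23) = 1.
  m_4 = 23*1 - 11 = 12, d_4 = (282 - 12^2)/23 = 138/23 = 6, a_4 = floor((16 + 12)/6) = 4.
  m_5 = 6*4 - 12 = 12, d_5 = (282 - 12^2)/6 = 138/6 = 23, a_5 = floor((16 + 12)/23) = 1.
  m_6 = 23*1 - 12 = 11, d_6 = (282 - 11^2)/23 = 161/23 = 7, a_6 = floor((16 + 11)/7) = 3.
  m_7 = 7*3 - 11 = 10, d_7 = (282 - 10^2)/7 = 182/7 = 26, a_7 = floor((16 + 10)/26) = 1.
  m_8 = 26*1 - 10 = 16, d_8 = (282 - 16^2)/26 = 26/26 = 1, a_8 = floor((16 + 16)/1) = 32.
  m_9 = 1*32 - 16 = 16, d_9 = (282 - 16^2)/1 = 26/1 = 26: (m_9, d_9) = (m_1, d_1) = (16, 26), so from here the quotients repeat a_1, ..., a_8; the period length is 8.
So sqrt(282) = [16; (1, 3, 1, 4, 1, 3, 1, 32)] with period length k = 8.
k is even, so the fundamental solution of x^2 - 282y^2 = 1 is (p_{k-1}, q_{k-1}) = (p_7, q_7); compute convergents through index 7.
Convergents (p_i = a_i*p_{i-1} + p_{i-2}, q_i = a_i*q_{i-1} + q_{i-2} with p_{-2}=0, p_{-1}=1, q_{-2}=1, q_{-1}=0):
  i=0: a_0=16, p_0 = 16*1 + 0 = 16, q_0 = 16*0 + 1 = 1.
  i=1: a_1=1, p_1 = 1*16 + 1 = 17, q_1 = 1*1 + 0 = 1.
  i=2: a_2=3, p_2 = 3*17 + 16 = 67, q_2 = 3*1 + 1 = 4.
  i=3: a_3=1, p_3 = 1*67 + 17 = 84, q_3 = 1*4 + 1 = 5.
  i=4: a_4=4, p_4 = 4*84 + 67 = 403, q_4 = 4*5 + 4 = 24.
  i=5: a_5=1, p_5 = 1*403 + 84 = 487, q_5 = 1*24 + 5 = 29.
  i=6: a_6=3, p_6 = 3*487 + 403 = 1864, q_6 = 3*29 + 24 = 111.
  i=7: a_7=1, p_7 = 1*1864 + 487 = 2351, q_7 = 1*111 + 29 = 140.
Check: 2351^2 - 282*140^2 = 5527201 - 5527200 = 1, so (x, y) = (2351, 140) solves the equation, and by the theorem it is the least positive solution.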